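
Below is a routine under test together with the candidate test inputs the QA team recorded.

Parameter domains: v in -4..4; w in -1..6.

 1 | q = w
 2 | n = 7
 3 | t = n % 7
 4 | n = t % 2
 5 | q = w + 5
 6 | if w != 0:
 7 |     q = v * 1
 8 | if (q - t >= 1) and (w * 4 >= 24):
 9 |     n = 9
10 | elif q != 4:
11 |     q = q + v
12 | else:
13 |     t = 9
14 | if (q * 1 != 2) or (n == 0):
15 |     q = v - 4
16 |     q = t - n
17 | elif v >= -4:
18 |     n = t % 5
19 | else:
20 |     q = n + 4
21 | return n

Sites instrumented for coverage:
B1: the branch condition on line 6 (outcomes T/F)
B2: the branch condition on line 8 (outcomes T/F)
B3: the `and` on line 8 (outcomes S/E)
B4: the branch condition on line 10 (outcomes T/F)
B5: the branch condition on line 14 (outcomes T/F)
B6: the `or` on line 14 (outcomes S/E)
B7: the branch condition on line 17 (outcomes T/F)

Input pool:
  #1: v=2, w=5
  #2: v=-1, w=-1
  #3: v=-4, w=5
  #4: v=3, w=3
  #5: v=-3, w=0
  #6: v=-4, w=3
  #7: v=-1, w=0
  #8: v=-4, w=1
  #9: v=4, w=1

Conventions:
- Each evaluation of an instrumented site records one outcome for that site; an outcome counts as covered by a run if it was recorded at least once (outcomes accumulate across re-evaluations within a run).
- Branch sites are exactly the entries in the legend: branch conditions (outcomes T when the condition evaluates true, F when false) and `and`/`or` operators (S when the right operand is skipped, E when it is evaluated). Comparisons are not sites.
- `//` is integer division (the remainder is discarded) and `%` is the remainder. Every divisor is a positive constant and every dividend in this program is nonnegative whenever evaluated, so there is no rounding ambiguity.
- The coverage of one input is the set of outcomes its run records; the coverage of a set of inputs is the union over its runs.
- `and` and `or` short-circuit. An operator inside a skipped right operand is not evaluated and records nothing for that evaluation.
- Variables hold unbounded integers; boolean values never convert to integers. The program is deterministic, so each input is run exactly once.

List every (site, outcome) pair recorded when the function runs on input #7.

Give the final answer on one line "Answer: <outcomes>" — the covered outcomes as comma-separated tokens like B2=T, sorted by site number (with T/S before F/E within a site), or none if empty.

Event log for input #7 (v=-1, w=0):
  B1->F, B3->E, B2->F, B4->T, B6->S, B5->T
as a set, this run covers: B1=F, B2=F, B3=E, B4=T, B5=T, B6=S

Answer: B1=F, B2=F, B3=E, B4=T, B5=T, B6=S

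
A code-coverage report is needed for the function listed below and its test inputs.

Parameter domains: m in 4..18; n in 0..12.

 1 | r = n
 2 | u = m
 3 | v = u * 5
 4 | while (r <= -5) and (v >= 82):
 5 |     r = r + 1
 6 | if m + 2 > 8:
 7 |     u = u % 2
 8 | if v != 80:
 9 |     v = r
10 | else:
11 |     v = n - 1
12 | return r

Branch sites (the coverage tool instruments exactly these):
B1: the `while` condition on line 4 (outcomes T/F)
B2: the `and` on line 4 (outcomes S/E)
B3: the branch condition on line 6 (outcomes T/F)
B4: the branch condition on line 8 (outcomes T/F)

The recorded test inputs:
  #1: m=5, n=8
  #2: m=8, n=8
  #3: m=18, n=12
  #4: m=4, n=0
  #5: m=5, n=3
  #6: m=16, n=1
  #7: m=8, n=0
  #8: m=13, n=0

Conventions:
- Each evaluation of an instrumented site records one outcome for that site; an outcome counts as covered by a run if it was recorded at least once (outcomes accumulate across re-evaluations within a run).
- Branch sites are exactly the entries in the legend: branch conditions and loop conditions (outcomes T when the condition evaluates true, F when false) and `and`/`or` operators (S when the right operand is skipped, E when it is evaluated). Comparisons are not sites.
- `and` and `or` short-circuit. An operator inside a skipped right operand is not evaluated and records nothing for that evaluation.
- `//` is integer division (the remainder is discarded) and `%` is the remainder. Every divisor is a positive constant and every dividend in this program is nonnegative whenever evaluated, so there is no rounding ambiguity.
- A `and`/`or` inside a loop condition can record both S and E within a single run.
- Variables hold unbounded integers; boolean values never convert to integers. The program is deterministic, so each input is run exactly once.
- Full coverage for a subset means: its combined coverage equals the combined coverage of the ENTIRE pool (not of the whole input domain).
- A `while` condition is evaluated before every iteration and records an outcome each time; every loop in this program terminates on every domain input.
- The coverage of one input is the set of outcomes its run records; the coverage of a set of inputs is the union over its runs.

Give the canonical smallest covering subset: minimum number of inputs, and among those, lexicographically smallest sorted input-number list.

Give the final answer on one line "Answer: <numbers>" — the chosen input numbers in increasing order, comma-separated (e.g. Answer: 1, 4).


run #1 (m=5, n=8) records B1=F, B2=S, B3=F, B4=T
run #2 (m=8, n=8) records B1=F, B2=S, B3=T, B4=T
run #3 (m=18, n=12) records B1=F, B2=S, B3=T, B4=T
run #4 (m=4, n=0) records B1=F, B2=S, B3=F, B4=T
run #5 (m=5, n=3) records B1=F, B2=S, B3=F, B4=T
run #6 (m=16, n=1) records B1=F, B2=S, B3=T, B4=F
run #7 (m=8, n=0) records B1=F, B2=S, B3=T, B4=T
run #8 (m=13, n=0) records B1=F, B2=S, B3=T, B4=T
pool-wide coverage (6 outcomes): B1=F, B2=S, B3=T, B3=F, B4=T, B4=F
checked all size-1 subsets: none covers 6 outcomes (max 4/6)
size 2: inputs {1, 6} cover all 6 outcomes, and no lexicographically smaller subset of this size does
Answer: 1, 6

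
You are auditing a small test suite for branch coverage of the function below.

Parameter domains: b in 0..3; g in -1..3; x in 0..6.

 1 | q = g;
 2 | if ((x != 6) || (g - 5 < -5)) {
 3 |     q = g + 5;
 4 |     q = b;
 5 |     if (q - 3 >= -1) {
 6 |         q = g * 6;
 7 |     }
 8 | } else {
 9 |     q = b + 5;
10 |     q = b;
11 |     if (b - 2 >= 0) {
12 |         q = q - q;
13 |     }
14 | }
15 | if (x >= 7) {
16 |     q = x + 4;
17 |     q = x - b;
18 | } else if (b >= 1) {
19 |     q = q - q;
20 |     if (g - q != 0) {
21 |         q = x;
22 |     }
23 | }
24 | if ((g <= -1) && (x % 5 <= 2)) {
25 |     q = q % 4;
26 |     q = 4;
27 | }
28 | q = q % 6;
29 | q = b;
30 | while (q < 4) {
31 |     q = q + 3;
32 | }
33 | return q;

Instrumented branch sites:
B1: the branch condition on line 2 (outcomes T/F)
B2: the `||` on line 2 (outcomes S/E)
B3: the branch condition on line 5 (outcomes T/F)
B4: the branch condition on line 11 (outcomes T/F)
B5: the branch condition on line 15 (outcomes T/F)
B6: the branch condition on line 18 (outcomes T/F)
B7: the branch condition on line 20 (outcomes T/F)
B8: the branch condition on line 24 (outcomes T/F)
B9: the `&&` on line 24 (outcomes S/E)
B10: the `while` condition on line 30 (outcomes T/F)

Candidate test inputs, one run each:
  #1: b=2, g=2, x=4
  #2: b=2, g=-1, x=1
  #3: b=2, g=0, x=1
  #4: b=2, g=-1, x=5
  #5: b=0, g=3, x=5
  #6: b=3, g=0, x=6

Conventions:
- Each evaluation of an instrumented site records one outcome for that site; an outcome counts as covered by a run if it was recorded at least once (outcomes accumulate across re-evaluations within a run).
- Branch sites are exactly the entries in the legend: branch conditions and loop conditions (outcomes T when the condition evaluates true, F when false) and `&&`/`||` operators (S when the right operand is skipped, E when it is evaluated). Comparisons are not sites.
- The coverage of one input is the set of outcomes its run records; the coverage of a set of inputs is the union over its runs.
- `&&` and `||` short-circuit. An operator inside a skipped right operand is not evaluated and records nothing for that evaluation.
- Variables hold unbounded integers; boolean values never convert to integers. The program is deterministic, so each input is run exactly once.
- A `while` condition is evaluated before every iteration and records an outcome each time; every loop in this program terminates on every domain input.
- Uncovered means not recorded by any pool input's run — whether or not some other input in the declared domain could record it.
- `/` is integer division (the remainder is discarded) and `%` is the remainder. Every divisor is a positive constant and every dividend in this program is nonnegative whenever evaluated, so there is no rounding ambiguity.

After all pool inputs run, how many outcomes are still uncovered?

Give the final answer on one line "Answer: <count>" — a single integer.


test 1 (b=2, g=2, x=4) fires B2->S, B1->T, B3->T, B5->F, B6->T, B7->T, B9->S, B8->F, B10->T, B10->F; hits B1=T, B2=S, B3=T, B5=F, B6=T, B7=T, B8=F, B9=S, B10=T, B10=F
test 2 (b=2, g=-1, x=1) fires B2->S, B1->T, B3->T, B5->F, B6->T, B7->T, B9->E, B8->T, B10->T, B10->F; hits B1=T, B2=S, B3=T, B5=F, B6=T, B7=T, B8=T, B9=E, B10=T, B10=F
test 3 (b=2, g=0, x=1) fires B2->S, B1->T, B3->T, B5->F, B6->T, B7->F, B9->S, B8->F, B10->T, B10->F; hits B1=T, B2=S, B3=T, B5=F, B6=T, B7=F, B8=F, B9=S, B10=T, B10=F
test 4 (b=2, g=-1, x=5) fires B2->S, B1->T, B3->T, B5->F, B6->T, B7->T, B9->E, B8->T, B10->T, B10->F; hits B1=T, B2=S, B3=T, B5=F, B6=T, B7=T, B8=T, B9=E, B10=T, B10=F
test 5 (b=0, g=3, x=5) fires B2->S, B1->T, B3->F, B5->F, B6->F, B9->S, B8->F, B10->T, B10->T, B10->F; hits B1=T, B2=S, B3=F, B5=F, B6=F, B8=F, B9=S, B10=T, B10=F
test 6 (b=3, g=0, x=6) fires B2->E, B1->F, B4->T, B5->F, B6->T, B7->F, B9->S, B8->F, B10->T, B10->F; hits B1=F, B2=E, B4=T, B5=F, B6=T, B7=F, B8=F, B9=S, B10=T, B10=F
union over the pool: B1=T, B1=F, B2=S, B2=E, B3=T, B3=F, B4=T, B5=F, B6=T, B6=F, B7=T, B7=F, B8=T, B8=F, B9=S, B9=E, B10=T, B10=F
uncovered (2 of 20): B4=F, B5=T
Answer: 2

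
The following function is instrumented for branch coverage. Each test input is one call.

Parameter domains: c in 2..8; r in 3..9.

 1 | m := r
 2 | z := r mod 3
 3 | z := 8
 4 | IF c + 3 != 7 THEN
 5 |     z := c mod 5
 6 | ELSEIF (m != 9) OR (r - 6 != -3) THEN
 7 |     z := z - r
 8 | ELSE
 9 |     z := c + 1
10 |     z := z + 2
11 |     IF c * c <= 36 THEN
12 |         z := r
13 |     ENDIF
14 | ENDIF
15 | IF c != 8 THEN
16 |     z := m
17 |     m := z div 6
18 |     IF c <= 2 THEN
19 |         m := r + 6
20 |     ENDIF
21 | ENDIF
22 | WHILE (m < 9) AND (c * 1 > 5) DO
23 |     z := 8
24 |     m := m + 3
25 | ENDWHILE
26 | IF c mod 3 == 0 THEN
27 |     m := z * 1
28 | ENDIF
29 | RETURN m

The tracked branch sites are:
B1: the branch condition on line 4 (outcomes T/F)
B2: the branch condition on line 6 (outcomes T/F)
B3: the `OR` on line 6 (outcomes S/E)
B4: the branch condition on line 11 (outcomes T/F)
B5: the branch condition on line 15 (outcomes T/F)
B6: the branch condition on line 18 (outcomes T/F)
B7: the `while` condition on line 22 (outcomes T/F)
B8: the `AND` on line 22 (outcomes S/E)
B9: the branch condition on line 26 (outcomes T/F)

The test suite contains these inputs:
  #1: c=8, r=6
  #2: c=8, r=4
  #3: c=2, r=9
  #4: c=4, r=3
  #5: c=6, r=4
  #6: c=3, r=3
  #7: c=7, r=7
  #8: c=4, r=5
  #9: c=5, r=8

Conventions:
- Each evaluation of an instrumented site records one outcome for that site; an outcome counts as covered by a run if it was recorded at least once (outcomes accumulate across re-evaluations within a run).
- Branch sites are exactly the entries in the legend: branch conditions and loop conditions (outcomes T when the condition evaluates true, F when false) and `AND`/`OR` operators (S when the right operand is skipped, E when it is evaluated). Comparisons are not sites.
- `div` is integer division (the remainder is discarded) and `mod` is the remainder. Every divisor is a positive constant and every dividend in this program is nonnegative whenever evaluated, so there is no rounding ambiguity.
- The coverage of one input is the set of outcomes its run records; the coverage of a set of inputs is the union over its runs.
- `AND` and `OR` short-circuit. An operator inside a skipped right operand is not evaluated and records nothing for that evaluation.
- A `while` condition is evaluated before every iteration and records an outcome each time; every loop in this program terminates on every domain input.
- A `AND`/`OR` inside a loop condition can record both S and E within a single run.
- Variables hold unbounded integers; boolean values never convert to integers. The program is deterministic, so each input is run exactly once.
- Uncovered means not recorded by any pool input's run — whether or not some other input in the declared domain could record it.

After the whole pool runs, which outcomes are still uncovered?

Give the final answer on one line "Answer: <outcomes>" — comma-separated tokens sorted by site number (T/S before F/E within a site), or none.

input #1, c=8, r=6: outcomes B1=T, B5=F, B7=T, B7=F, B8=S, B8=E, B9=F
input #2, c=8, r=4: outcomes B1=T, B5=F, B7=T, B7=F, B8=S, B8=E, B9=F
input #3, c=2, r=9: outcomes B1=T, B5=T, B6=T, B7=F, B8=S, B9=F
input #4, c=4, r=3: outcomes B1=F, B2=T, B3=S, B5=T, B6=F, B7=F, B8=E, B9=F
input #5, c=6, r=4: outcomes B1=T, B5=T, B6=F, B7=T, B7=F, B8=S, B8=E, B9=T
input #6, c=3, r=3: outcomes B1=T, B5=T, B6=F, B7=F, B8=E, B9=T
input #7, c=7, r=7: outcomes B1=T, B5=T, B6=F, B7=T, B7=F, B8=S, B8=E, B9=F
input #8, c=4, r=5: outcomes B1=F, B2=T, B3=S, B5=T, B6=F, B7=F, B8=E, B9=F
input #9, c=5, r=8: outcomes B1=T, B5=T, B6=F, B7=F, B8=E, B9=F
union over the pool: B1=T, B1=F, B2=T, B3=S, B5=T, B5=F, B6=T, B6=F, B7=T, B7=F, B8=S, B8=E, B9=T, B9=F
uncovered (4 of 18): B2=F, B3=E, B4=T, B4=F

Answer: B2=F, B3=E, B4=T, B4=F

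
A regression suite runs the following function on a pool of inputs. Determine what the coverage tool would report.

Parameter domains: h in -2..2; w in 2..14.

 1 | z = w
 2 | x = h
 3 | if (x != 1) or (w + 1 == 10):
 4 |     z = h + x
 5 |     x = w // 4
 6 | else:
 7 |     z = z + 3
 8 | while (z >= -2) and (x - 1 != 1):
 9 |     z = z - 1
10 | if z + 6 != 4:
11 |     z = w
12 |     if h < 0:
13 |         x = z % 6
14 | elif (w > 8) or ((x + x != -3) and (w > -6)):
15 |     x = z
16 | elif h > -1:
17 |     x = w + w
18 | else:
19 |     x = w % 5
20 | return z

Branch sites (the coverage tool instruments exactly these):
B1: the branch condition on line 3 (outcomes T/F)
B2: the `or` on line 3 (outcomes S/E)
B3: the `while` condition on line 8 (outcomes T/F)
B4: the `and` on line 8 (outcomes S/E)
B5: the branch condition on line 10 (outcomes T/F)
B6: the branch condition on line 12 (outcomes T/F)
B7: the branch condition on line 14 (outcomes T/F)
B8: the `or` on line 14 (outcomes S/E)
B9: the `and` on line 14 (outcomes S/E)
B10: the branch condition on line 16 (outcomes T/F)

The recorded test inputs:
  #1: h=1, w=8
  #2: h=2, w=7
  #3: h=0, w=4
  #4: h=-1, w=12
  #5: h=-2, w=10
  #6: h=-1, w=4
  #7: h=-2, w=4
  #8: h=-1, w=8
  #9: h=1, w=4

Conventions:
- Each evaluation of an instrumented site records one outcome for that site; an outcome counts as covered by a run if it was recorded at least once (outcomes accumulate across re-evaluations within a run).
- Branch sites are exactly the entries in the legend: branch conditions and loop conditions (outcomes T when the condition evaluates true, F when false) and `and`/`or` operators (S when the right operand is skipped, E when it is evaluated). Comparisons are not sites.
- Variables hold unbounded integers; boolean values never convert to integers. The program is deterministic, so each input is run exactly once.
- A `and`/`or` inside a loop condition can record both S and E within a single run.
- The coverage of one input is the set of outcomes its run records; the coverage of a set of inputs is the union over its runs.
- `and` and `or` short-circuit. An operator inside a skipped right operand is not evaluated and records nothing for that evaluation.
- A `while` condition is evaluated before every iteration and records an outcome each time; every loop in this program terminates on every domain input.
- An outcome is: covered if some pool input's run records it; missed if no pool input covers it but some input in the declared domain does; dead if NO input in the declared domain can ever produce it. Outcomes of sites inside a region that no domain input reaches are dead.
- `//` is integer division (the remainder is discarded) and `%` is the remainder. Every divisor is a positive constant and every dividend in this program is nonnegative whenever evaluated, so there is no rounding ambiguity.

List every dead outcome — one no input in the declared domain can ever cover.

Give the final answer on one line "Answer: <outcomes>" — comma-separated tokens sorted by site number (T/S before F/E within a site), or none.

checking every outcome against all 65 domain inputs:
  B7=F: never recorded by any domain input -> dead
  B9=S: never recorded by any domain input -> dead
  B10=T: never recorded by any domain input -> dead
  B10=F: never recorded by any domain input -> dead
  reachable outcomes have witnesses, e.g. B1=T (e.g. h=-2, w=2), B1=F (e.g. h=1, w=2), B2=S (e.g. h=-2, w=2), B2=E (e.g. h=1, w=2)

Answer: B7=F, B9=S, B10=T, B10=F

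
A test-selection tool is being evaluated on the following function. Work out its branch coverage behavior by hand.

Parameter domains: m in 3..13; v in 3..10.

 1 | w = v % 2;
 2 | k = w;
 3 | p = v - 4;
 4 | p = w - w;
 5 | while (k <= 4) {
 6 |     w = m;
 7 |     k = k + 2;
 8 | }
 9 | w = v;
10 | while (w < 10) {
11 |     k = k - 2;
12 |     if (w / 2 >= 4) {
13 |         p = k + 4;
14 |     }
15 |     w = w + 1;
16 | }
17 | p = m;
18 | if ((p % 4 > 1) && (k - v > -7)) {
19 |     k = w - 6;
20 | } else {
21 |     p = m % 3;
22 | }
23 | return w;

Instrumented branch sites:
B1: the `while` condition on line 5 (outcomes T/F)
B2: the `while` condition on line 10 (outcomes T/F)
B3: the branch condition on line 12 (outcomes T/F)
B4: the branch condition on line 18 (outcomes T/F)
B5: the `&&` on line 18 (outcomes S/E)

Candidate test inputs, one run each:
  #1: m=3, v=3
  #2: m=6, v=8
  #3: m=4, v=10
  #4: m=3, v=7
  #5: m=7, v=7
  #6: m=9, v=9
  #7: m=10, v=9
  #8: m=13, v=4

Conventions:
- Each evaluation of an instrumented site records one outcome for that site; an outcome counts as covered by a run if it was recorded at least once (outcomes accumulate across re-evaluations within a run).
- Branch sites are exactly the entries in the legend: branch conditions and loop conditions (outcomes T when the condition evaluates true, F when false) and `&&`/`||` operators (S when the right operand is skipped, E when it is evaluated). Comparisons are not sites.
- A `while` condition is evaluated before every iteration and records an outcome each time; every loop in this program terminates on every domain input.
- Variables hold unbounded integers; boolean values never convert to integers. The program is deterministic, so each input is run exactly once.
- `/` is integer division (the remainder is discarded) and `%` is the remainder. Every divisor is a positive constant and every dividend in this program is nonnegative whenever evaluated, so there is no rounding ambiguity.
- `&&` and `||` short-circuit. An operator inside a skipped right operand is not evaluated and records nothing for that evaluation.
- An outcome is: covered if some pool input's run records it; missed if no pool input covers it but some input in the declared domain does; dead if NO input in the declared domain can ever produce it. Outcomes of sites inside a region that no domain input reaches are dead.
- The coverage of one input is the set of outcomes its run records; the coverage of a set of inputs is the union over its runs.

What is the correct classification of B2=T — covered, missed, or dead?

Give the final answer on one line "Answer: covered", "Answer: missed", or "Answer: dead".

B2=T is recorded by pool input(s) 1, 2, 4, 5, 6, 7, 8 -> covered

Answer: covered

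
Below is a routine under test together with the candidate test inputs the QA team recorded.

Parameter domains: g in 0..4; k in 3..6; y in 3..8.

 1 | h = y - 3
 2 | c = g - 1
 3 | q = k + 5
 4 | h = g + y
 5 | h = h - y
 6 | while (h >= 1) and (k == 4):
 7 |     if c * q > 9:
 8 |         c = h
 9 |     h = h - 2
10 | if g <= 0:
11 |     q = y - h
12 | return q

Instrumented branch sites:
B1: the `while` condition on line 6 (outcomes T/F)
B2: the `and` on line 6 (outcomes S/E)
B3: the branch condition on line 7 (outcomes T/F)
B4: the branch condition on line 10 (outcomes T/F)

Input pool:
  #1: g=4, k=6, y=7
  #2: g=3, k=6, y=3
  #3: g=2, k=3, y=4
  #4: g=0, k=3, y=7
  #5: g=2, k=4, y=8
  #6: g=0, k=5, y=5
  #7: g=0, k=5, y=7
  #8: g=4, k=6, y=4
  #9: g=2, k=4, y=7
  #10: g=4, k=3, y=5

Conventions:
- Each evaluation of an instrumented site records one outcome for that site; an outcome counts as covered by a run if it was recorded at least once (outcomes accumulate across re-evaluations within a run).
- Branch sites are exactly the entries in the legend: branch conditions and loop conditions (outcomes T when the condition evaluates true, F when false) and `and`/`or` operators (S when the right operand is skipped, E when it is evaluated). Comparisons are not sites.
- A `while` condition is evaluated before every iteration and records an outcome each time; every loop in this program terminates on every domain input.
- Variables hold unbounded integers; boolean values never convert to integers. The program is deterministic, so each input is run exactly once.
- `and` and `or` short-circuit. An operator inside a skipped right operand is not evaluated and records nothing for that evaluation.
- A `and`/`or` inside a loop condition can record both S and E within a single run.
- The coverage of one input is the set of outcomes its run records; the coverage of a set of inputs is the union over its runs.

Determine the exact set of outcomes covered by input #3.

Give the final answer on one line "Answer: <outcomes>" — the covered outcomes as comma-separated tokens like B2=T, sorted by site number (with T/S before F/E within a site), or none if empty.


Tracing the run of input #3 (g=2, k=3, y=4):
  B2->E, B1->F, B4->F
as a set, this run covers: B1=F, B2=E, B4=F
Answer: B1=F, B2=E, B4=F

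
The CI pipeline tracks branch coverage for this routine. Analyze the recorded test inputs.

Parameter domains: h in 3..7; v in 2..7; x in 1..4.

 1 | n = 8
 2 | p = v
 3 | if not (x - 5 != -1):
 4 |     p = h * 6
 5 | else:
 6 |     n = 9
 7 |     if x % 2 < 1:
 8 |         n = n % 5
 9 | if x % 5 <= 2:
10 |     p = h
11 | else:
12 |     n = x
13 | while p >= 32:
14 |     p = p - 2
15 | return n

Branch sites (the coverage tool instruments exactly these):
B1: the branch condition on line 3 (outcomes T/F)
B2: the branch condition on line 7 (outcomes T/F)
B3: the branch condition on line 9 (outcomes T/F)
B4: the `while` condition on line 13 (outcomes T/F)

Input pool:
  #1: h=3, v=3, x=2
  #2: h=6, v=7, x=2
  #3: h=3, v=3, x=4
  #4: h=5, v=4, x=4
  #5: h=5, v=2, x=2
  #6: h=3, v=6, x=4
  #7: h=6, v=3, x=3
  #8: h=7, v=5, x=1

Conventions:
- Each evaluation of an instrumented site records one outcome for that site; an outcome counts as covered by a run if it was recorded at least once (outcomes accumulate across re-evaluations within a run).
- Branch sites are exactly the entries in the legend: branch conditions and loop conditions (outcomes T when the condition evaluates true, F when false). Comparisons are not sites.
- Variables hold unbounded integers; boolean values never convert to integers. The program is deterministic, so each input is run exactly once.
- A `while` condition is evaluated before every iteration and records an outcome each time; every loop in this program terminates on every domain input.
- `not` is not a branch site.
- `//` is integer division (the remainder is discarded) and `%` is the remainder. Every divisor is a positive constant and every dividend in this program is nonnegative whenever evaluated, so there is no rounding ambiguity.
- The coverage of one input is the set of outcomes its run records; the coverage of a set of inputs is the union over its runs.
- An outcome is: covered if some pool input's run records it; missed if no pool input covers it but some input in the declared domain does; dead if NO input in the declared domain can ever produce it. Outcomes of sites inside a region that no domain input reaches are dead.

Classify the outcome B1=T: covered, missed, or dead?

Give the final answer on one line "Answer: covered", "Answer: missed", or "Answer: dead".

B1=T is recorded by pool input(s) 3, 4, 6 -> covered

Answer: covered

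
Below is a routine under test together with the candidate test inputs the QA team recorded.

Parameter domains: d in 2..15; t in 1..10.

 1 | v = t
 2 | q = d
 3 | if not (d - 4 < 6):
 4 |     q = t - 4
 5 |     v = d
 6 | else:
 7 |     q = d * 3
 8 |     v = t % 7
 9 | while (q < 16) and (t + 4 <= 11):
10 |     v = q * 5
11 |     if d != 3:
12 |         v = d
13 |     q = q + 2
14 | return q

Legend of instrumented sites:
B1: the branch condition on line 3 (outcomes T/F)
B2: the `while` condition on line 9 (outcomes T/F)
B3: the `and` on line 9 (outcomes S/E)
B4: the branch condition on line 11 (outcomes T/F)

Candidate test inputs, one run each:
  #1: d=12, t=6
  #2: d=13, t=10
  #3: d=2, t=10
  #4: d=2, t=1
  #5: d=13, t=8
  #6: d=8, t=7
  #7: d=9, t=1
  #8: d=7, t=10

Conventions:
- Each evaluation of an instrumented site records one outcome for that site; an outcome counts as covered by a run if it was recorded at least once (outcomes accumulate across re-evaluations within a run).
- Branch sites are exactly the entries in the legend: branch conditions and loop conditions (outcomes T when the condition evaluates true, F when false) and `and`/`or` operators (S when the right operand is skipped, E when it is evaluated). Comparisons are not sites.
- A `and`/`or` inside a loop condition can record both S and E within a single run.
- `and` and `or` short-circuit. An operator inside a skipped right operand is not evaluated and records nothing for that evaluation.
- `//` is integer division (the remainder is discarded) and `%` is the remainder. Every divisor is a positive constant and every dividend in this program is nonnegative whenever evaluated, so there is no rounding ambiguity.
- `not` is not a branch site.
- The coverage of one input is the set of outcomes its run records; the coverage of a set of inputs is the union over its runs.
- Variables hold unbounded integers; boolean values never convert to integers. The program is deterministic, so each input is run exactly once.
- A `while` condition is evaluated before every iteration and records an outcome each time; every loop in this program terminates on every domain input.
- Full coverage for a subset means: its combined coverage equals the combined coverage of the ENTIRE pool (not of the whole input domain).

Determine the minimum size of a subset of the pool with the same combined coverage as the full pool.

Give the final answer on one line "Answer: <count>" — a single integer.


#1 (d=12, t=6) -> B1->T, B3->E, B2->T, B4->T, B3->E, B2->T, B4->T, B3->E, B2->T, B4->T, B3->E, B2->T, B4->T, B3->E, ...; covered: B1=T, B2=T, B2=F, B3=S, B3=E, B4=T
#2 (d=13, t=10) -> B1->T, B3->E, B2->F; covered: B1=T, B2=F, B3=E
#3 (d=2, t=10) -> B1->F, B3->E, B2->F; covered: B1=F, B2=F, B3=E
#4 (d=2, t=1) -> B1->F, B3->E, B2->T, B4->T, B3->E, B2->T, B4->T, B3->E, B2->T, B4->T, B3->E, B2->T, B4->T, B3->E, ...; covered: B1=F, B2=T, B2=F, B3=S, B3=E, B4=T
#5 (d=13, t=8) -> B1->T, B3->E, B2->F; covered: B1=T, B2=F, B3=E
#6 (d=8, t=7) -> B1->F, B3->S, B2->F; covered: B1=F, B2=F, B3=S
#7 (d=9, t=1) -> B1->F, B3->S, B2->F; covered: B1=F, B2=F, B3=S
#8 (d=7, t=10) -> B1->F, B3->S, B2->F; covered: B1=F, B2=F, B3=S
union over all inputs: B1=T, B1=F, B2=T, B2=F, B3=S, B3=E, B4=T (7 outcomes)
checked all size-1 subsets: none covers 7 outcomes (max 6/7)
the canonical winner is {1, 3}: size 2, full 7-outcome coverage, earliest index list among size-2 covers
Answer: 2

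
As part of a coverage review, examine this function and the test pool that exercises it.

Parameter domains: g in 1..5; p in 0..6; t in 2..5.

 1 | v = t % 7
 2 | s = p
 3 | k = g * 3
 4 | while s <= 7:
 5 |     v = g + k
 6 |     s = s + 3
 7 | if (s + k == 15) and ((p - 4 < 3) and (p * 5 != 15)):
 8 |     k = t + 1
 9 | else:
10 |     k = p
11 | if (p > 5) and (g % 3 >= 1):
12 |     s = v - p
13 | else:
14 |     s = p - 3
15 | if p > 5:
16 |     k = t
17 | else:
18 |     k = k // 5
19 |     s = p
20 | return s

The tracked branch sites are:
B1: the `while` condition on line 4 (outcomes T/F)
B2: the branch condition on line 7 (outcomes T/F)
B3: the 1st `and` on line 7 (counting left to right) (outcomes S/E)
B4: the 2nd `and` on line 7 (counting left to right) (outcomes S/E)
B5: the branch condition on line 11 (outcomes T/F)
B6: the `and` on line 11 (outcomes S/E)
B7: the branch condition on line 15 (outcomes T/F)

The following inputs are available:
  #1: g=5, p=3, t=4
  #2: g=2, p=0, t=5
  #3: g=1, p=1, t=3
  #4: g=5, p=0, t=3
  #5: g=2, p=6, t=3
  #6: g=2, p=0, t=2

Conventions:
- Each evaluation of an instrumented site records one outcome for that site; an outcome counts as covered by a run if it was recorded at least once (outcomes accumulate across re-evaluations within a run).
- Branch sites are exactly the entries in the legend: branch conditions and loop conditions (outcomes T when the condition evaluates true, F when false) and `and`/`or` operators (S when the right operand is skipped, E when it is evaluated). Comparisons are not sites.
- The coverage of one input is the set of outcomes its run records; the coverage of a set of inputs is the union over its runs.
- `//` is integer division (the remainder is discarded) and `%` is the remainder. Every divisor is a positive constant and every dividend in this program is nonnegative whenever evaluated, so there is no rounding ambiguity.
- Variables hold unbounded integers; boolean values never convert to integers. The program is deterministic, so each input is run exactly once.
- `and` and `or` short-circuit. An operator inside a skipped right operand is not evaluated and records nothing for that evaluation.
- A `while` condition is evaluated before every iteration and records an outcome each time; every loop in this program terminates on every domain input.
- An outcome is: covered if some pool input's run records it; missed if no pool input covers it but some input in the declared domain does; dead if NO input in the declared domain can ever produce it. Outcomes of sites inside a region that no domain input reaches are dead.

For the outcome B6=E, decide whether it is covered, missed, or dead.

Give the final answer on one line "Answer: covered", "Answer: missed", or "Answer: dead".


B6=E is recorded by pool input(s) 5 -> covered
Answer: covered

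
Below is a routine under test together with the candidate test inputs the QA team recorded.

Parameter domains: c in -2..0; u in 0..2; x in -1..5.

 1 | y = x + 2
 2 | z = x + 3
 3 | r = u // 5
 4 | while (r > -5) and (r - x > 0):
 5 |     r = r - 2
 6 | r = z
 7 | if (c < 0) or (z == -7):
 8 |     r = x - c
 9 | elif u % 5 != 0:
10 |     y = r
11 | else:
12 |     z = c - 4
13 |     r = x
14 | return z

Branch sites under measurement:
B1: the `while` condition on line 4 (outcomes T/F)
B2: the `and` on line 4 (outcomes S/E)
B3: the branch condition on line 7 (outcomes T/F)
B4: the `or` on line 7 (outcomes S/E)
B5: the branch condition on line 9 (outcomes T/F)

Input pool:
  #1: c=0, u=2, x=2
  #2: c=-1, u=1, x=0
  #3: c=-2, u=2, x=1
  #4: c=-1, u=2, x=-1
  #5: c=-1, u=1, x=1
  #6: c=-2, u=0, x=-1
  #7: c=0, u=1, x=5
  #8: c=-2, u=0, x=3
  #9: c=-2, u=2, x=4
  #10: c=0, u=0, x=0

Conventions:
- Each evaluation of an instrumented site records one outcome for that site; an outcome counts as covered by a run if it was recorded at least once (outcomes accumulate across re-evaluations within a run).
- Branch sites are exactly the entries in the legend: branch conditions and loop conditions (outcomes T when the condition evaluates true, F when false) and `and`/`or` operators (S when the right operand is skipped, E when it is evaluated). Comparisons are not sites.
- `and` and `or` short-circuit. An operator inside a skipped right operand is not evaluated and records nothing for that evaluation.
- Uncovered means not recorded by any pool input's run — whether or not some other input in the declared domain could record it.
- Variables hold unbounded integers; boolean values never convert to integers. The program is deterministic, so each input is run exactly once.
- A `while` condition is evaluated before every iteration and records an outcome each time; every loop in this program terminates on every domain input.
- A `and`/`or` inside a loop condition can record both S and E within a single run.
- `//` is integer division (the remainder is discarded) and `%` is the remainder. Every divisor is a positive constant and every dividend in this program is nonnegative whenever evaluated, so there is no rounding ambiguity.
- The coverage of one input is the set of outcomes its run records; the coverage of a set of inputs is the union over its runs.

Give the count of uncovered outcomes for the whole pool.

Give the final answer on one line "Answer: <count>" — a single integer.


run #1 (c=0, u=2, x=2) runs B2->E, B1->F, B4->E, B3->F, B5->T; records B1=F, B2=E, B3=F, B4=E, B5=T
run #2 (c=-1, u=1, x=0) runs B2->E, B1->F, B4->S, B3->T; records B1=F, B2=E, B3=T, B4=S
run #3 (c=-2, u=2, x=1) runs B2->E, B1->F, B4->S, B3->T; records B1=F, B2=E, B3=T, B4=S
run #4 (c=-1, u=2, x=-1) runs B2->E, B1->T, B2->E, B1->F, B4->S, B3->T; records B1=T, B1=F, B2=E, B3=T, B4=S
run #5 (c=-1, u=1, x=1) runs B2->E, B1->F, B4->S, B3->T; records B1=F, B2=E, B3=T, B4=S
run #6 (c=-2, u=0, x=-1) runs B2->E, B1->T, B2->E, B1->F, B4->S, B3->T; records B1=T, B1=F, B2=E, B3=T, B4=S
run #7 (c=0, u=1, x=5) runs B2->E, B1->F, B4->E, B3->F, B5->T; records B1=F, B2=E, B3=F, B4=E, B5=T
run #8 (c=-2, u=0, x=3) runs B2->E, B1->F, B4->S, B3->T; records B1=F, B2=E, B3=T, B4=S
run #9 (c=-2, u=2, x=4) runs B2->E, B1->F, B4->S, B3->T; records B1=F, B2=E, B3=T, B4=S
run #10 (c=0, u=0, x=0) runs B2->E, B1->F, B4->E, B3->F, B5->F; records B1=F, B2=E, B3=F, B4=E, B5=F
union over the pool: B1=T, B1=F, B2=E, B3=T, B3=F, B4=S, B4=E, B5=T, B5=F
uncovered (1 of 10): B2=S
Answer: 1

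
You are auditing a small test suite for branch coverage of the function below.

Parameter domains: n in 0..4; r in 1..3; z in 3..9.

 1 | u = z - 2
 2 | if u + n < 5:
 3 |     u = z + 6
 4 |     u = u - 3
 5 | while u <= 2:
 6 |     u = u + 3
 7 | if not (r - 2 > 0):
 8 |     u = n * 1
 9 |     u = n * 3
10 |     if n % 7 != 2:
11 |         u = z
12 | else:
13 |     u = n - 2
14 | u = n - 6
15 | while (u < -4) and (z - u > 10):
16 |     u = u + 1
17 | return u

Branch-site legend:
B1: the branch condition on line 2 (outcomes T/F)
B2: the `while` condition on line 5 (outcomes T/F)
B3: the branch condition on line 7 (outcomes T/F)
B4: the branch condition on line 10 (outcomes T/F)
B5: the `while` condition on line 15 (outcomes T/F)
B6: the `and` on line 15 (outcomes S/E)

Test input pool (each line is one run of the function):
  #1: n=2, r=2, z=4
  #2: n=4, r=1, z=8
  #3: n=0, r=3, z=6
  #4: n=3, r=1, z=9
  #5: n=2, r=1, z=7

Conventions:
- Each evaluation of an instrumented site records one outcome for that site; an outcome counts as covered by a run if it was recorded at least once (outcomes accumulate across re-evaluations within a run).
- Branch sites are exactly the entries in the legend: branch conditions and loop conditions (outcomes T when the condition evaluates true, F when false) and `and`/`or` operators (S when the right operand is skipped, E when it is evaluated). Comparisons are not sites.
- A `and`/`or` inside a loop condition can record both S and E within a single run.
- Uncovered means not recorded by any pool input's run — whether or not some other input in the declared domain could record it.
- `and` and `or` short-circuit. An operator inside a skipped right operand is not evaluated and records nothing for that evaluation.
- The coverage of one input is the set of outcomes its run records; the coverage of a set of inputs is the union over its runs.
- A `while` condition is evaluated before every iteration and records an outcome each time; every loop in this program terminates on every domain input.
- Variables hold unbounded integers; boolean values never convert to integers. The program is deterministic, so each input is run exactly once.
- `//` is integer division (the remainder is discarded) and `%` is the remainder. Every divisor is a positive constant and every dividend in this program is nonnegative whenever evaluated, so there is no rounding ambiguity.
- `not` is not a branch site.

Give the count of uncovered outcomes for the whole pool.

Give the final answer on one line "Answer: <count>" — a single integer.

#1 (n=2, r=2, z=4) -> B1->T, B2->F, B3->T, B4->F, B6->S, B5->F; covered: B1=T, B2=F, B3=T, B4=F, B5=F, B6=S
#2 (n=4, r=1, z=8) -> B1->F, B2->F, B3->T, B4->T, B6->S, B5->F; covered: B1=F, B2=F, B3=T, B4=T, B5=F, B6=S
#3 (n=0, r=3, z=6) -> B1->T, B2->F, B3->F, B6->E, B5->T, B6->E, B5->T, B6->S, B5->F; covered: B1=T, B2=F, B3=F, B5=T, B5=F, B6=S, B6=E
#4 (n=3, r=1, z=9) -> B1->F, B2->F, B3->T, B4->T, B6->S, B5->F; covered: B1=F, B2=F, B3=T, B4=T, B5=F, B6=S
#5 (n=2, r=1, z=7) -> B1->F, B2->F, B3->T, B4->F, B6->S, B5->F; covered: B1=F, B2=F, B3=T, B4=F, B5=F, B6=S
union over the pool: B1=T, B1=F, B2=F, B3=T, B3=F, B4=T, B4=F, B5=T, B5=F, B6=S, B6=E
uncovered (1 of 12): B2=T

Answer: 1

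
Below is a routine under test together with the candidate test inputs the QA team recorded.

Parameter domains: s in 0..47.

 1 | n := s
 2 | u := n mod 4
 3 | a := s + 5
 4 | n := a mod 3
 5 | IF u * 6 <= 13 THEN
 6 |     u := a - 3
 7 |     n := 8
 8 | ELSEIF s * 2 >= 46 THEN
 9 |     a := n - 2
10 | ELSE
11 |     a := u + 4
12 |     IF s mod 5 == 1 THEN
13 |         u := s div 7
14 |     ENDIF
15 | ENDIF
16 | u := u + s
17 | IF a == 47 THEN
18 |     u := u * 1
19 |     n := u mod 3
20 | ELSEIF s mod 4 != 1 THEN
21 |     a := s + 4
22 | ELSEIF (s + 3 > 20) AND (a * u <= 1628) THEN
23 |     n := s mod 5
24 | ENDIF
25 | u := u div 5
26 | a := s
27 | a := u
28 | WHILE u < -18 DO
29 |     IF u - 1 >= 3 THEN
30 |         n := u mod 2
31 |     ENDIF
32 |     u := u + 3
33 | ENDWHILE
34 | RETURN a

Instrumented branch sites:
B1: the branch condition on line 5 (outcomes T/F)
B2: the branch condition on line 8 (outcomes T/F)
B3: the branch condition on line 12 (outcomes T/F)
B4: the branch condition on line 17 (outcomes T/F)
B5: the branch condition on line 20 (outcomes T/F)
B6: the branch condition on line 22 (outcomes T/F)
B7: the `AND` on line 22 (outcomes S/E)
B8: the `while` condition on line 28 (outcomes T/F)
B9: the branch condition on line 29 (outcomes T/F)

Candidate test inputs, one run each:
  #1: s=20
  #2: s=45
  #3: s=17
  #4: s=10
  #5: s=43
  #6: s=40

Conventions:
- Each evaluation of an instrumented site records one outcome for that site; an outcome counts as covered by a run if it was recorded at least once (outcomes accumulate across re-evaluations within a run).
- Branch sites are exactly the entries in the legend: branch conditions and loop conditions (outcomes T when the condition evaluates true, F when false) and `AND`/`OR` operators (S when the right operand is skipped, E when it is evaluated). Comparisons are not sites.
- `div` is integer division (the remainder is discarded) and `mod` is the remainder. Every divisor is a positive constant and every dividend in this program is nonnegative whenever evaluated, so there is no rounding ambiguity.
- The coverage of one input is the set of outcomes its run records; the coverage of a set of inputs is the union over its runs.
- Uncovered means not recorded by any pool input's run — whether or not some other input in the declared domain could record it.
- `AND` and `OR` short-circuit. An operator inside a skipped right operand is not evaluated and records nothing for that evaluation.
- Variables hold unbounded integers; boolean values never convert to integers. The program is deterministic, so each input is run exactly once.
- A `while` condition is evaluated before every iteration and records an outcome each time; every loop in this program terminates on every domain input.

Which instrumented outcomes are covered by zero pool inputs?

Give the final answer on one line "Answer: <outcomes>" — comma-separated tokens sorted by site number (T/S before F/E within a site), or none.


run #1 (s=20) runs B1->T, B4->F, B5->T, B8->F; records B1=T, B4=F, B5=T, B8=F
run #2 (s=45) runs B1->T, B4->F, B5->F, B7->E, B6->F, B8->F; records B1=T, B4=F, B5=F, B6=F, B7=E, B8=F
run #3 (s=17) runs B1->T, B4->F, B5->F, B7->S, B6->F, B8->F; records B1=T, B4=F, B5=F, B6=F, B7=S, B8=F
run #4 (s=10) runs B1->T, B4->F, B5->T, B8->F; records B1=T, B4=F, B5=T, B8=F
run #5 (s=43) runs B1->F, B2->T, B4->F, B5->T, B8->F; records B1=F, B2=T, B4=F, B5=T, B8=F
run #6 (s=40) runs B1->T, B4->F, B5->T, B8->F; records B1=T, B4=F, B5=T, B8=F
union over the pool: B1=T, B1=F, B2=T, B4=F, B5=T, B5=F, B6=F, B7=S, B7=E, B8=F
uncovered (8 of 18): B2=F, B3=T, B3=F, B4=T, B6=T, B8=T, B9=T, B9=F
Answer: B2=F, B3=T, B3=F, B4=T, B6=T, B8=T, B9=T, B9=F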